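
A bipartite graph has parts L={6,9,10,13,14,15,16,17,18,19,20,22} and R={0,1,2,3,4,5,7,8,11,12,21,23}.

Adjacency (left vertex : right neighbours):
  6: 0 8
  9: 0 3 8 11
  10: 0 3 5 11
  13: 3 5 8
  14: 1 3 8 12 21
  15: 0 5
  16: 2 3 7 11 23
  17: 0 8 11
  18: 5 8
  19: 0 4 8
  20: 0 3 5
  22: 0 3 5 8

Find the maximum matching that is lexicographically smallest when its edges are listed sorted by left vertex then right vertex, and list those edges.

|M| = 8 (so the lex-smallest maximum matching has 8 edges)
process left vertices in ascending order; for each, take the smallest-labelled available neighbour that still permits 8 edges overall, or leave it unmatched if none does
lex-smallest matching: {6-0, 9-3, 10-5, 13-8, 14-1, 16-2, 17-11, 19-4}

Lex-smallest maximum matching: {(6,0), (9,3), (10,5), (13,8), (14,1), (16,2), (17,11), (19,4)}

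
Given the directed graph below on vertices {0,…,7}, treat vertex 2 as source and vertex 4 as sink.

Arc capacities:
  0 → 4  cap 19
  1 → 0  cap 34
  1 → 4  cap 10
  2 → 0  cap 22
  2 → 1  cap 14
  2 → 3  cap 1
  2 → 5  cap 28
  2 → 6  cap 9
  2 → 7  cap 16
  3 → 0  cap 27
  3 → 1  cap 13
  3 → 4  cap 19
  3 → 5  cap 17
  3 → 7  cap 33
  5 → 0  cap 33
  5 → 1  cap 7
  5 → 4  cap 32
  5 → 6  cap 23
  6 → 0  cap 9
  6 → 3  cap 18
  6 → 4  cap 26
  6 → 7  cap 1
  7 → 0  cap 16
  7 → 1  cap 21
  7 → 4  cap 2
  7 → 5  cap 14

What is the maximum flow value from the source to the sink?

Maximum flow value: 83

augment #1: 2→0→4 bottleneck 19, total now 19
augment #2: 2→1→4 bottleneck 10, total now 29
augment #3: 2→3→4 bottleneck 1, total now 30
augment #4: 2→5→4 bottleneck 28, total now 58
augment #5: 2→6→4 bottleneck 9, total now 67
augment #6: 2→7→4 bottleneck 2, total now 69
augment #7: 2→7→5→4 bottleneck 4, total now 73
augment #8: 2→7→5→6→4 bottleneck 10, total now 83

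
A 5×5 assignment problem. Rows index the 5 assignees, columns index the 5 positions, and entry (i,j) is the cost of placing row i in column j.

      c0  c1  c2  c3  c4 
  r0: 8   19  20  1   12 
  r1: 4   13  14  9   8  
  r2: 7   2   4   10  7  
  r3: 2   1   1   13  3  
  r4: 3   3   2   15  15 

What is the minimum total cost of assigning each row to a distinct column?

Minimum assignment cost: 12

optimal assignment: row0→col3 (cost 1), row1→col0 (cost 4), row2→col1 (cost 2), row3→col4 (cost 3), row4→col2 (cost 2)
total = 1 + 4 + 2 + 3 + 2 = 12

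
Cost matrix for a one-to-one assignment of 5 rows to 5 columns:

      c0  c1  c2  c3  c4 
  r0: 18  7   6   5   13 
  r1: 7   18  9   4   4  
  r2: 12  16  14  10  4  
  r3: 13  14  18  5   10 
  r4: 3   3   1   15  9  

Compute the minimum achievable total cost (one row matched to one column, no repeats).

Minimum assignment cost: 24

optimal assignment: row0→col1 (cost 7), row1→col0 (cost 7), row2→col4 (cost 4), row3→col3 (cost 5), row4→col2 (cost 1)
total = 7 + 7 + 4 + 5 + 1 = 24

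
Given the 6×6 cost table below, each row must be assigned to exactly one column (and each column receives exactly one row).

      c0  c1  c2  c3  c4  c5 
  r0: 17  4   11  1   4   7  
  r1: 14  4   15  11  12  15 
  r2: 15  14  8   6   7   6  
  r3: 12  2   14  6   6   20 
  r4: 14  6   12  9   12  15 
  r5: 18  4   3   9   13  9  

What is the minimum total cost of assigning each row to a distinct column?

optimal assignment: row0→col3 (cost 1), row1→col1 (cost 4), row2→col5 (cost 6), row3→col4 (cost 6), row4→col0 (cost 14), row5→col2 (cost 3)
total = 1 + 4 + 6 + 6 + 14 + 3 = 34

Minimum assignment cost: 34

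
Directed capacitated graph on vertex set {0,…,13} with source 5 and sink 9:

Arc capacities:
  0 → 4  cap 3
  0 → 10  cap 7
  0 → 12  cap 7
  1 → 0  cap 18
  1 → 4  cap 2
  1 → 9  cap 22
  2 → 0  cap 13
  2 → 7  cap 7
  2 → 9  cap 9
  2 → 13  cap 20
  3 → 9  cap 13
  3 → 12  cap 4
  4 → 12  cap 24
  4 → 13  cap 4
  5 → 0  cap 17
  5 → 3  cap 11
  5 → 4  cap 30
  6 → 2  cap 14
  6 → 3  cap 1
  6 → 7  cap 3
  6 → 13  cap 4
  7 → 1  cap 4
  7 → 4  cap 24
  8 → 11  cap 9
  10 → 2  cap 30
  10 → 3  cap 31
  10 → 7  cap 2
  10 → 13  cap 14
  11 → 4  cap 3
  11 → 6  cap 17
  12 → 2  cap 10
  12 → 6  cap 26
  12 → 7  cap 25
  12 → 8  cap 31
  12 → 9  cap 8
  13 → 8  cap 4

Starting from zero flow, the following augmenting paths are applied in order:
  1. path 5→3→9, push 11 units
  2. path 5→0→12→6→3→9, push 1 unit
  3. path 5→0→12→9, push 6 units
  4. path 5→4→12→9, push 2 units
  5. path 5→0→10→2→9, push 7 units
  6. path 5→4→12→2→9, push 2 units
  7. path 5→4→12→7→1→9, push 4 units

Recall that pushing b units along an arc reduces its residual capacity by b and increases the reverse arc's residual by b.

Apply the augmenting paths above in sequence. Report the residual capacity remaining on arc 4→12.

Residual capacity of (4,12): 16

after path 1 (5→3→9, push 11): res(4,12)=24
after path 2 (5→0→12→6→3→9, push 1): res(4,12)=24
after path 3 (5→0→12→9, push 6): res(4,12)=24
after path 4 (5→4→12→9, push 2): res(4,12)=22
after path 5 (5→0→10→2→9, push 7): res(4,12)=22
after path 6 (5→4→12→2→9, push 2): res(4,12)=20
after path 7 (5→4→12→7→1→9, push 4): res(4,12)=16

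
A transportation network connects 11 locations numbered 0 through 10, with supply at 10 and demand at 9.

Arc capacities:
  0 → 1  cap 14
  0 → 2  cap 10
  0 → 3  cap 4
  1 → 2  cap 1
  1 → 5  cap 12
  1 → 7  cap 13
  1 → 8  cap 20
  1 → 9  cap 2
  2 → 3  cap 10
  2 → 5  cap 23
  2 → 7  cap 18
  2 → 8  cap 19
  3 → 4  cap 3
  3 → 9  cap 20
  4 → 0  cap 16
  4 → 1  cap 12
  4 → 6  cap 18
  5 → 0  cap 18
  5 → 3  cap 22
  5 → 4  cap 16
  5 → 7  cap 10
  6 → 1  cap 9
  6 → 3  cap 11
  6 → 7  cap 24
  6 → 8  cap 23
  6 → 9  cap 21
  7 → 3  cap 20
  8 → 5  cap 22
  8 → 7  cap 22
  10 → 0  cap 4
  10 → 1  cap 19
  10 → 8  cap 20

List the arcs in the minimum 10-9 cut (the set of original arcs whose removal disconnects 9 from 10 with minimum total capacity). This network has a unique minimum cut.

Min-cut arcs: {(1,9), (3,9), (4,6)} (total capacity 40)

augment #1: 10→1→9 push 2
augment #2: 10→0→3→9 push 4
augment #3: 10→1→2→3→9 push 1
augment #4: 10→1→5→3→9 push 12
augment #5: 10→1→7→3→9 push 3
augment #6: 10→8→5→4→6→9 push 16
augment #7: 10→1→7→3→4→6→9 push 1
augment #8: 10→8→5→3→4→6→9 push 1
max flow = 40; residual-reachable set from 10 gives S-side
cut edges (S→T): {(1,9), (3,9), (4,6)} total cap 40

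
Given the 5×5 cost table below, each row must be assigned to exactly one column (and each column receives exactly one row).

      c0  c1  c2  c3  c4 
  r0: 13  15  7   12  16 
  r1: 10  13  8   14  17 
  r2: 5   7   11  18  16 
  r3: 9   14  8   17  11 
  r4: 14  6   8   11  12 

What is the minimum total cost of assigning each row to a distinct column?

optimal assignment: row0→col3 (cost 12), row1→col2 (cost 8), row2→col0 (cost 5), row3→col4 (cost 11), row4→col1 (cost 6)
total = 12 + 8 + 5 + 11 + 6 = 42

Minimum assignment cost: 42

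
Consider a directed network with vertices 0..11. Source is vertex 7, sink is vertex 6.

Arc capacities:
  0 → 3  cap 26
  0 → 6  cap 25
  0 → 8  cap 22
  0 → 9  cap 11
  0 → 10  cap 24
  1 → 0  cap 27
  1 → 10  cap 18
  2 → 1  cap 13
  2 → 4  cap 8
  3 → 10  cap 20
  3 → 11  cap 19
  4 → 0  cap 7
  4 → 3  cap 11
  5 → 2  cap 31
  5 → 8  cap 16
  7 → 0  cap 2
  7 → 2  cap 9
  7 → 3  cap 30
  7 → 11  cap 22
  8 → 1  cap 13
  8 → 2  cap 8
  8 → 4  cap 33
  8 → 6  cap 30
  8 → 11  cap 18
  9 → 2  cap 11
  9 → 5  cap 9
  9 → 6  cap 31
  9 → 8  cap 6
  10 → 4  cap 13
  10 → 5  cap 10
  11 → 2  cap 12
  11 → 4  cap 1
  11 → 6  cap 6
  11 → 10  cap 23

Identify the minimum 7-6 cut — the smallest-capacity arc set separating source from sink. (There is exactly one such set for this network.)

augment #1: 7→0→6 push 2
augment #2: 7→11→6 push 6
augment #3: 7→2→1→0→6 push 9
augment #4: 7→11→4→0→6 push 1
augment #5: 7→3→10→4→0→6 push 6
augment #6: 7→3→10→5→8→6 push 10
augment #7: 7→11→2→1→0→6 push 4
max flow = 38; residual-reachable set from 7 gives S-side
cut edges (S→T): {(2,1), (4,0), (7,0), (10,5), (11,6)} total cap 38

Min-cut arcs: {(2,1), (4,0), (7,0), (10,5), (11,6)} (total capacity 38)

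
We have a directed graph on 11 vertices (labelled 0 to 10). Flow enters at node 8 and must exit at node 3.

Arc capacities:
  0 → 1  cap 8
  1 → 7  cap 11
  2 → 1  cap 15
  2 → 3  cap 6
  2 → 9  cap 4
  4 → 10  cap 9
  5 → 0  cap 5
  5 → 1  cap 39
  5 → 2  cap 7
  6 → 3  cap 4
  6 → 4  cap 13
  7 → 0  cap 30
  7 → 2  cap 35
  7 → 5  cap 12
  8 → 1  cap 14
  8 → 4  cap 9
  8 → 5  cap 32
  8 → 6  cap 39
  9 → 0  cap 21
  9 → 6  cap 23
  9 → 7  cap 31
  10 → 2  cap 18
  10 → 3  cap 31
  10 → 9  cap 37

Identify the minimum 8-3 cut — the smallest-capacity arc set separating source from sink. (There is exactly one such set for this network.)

Min-cut arcs: {(2,3), (4,10), (6,3)} (total capacity 19)

augment #1: 8→6→3 push 4
augment #2: 8→4→10→3 push 9
augment #3: 8→5→2→3 push 6
max flow = 19; residual-reachable set from 8 gives S-side
cut edges (S→T): {(2,3), (4,10), (6,3)} total cap 19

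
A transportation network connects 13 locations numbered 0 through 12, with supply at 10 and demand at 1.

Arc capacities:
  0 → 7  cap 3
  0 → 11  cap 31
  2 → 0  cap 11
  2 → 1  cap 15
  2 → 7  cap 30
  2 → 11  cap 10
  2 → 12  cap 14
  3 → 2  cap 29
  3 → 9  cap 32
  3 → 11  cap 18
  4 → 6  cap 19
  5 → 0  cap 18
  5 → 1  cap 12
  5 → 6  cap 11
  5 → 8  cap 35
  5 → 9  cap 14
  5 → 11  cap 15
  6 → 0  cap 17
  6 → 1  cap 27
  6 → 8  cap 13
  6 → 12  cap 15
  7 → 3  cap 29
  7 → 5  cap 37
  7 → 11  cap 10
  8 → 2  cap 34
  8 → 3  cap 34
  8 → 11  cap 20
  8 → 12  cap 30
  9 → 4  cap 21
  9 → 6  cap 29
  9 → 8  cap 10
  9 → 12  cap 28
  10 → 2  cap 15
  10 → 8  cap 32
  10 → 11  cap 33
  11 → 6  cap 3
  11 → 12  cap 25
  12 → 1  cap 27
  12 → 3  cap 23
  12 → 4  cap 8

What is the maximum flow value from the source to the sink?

Maximum flow value: 75

augment #1: 10→2→1 bottleneck 15, total now 15
augment #2: 10→8→12→1 bottleneck 27, total now 42
augment #3: 10→11→6→1 bottleneck 3, total now 45
augment #4: 10→8→2→7→5→1 bottleneck 5, total now 50
augment #5: 10→11→12→4→6→1 bottleneck 8, total now 58
augment #6: 10→11→12→3→9→6→1 bottleneck 16, total now 74
augment #7: 10→11→12→3→2→7→5→1 bottleneck 1, total now 75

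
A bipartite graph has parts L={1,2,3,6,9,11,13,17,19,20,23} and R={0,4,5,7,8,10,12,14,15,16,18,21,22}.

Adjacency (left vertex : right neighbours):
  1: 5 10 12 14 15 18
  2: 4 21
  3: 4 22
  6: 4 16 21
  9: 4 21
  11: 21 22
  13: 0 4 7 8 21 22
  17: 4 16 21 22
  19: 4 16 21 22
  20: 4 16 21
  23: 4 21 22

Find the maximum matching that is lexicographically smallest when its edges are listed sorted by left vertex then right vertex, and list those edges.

|M| = 6 (so the lex-smallest maximum matching has 6 edges)
process left vertices in ascending order; for each, take the smallest-labelled available neighbour that still permits 6 edges overall, or leave it unmatched if none does
lex-smallest matching: {1-5, 2-4, 3-22, 6-16, 9-21, 13-0}

Lex-smallest maximum matching: {(1,5), (2,4), (3,22), (6,16), (9,21), (13,0)}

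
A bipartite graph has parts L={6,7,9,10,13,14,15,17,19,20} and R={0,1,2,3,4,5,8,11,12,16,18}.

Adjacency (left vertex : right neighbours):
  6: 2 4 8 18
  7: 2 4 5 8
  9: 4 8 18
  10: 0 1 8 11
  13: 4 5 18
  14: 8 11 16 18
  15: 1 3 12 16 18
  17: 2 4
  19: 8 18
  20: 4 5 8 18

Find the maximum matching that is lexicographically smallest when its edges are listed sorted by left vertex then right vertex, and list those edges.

Lex-smallest maximum matching: {(6,2), (7,4), (9,8), (10,0), (13,5), (14,11), (15,1), (19,18)}

|M| = 8 (so the lex-smallest maximum matching has 8 edges)
process left vertices in ascending order; for each, take the smallest-labelled available neighbour that still permits 8 edges overall, or leave it unmatched if none does
lex-smallest matching: {6-2, 7-4, 9-8, 10-0, 13-5, 14-11, 15-1, 19-18}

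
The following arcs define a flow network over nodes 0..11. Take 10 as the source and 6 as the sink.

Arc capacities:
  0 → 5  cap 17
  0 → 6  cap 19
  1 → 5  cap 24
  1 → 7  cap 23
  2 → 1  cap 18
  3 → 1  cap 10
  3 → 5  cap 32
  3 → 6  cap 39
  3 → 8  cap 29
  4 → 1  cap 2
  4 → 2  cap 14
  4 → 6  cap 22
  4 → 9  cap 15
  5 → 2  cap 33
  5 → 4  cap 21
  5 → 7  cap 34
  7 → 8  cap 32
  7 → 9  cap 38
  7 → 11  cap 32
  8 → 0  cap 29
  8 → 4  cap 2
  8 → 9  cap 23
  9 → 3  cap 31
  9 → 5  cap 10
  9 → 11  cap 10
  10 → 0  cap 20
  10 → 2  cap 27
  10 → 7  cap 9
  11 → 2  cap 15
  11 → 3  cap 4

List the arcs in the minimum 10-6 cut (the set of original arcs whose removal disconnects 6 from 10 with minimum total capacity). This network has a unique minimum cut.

Min-cut arcs: {(2,1), (10,0), (10,7)} (total capacity 47)

augment #1: 10→0→6 push 19
augment #2: 10→0→5→4→6 push 1
augment #3: 10→7→8→4→6 push 2
augment #4: 10→7→9→3→6 push 7
augment #5: 10→2→1→5→4→6 push 18
max flow = 47; residual-reachable set from 10 gives S-side
cut edges (S→T): {(2,1), (10,0), (10,7)} total cap 47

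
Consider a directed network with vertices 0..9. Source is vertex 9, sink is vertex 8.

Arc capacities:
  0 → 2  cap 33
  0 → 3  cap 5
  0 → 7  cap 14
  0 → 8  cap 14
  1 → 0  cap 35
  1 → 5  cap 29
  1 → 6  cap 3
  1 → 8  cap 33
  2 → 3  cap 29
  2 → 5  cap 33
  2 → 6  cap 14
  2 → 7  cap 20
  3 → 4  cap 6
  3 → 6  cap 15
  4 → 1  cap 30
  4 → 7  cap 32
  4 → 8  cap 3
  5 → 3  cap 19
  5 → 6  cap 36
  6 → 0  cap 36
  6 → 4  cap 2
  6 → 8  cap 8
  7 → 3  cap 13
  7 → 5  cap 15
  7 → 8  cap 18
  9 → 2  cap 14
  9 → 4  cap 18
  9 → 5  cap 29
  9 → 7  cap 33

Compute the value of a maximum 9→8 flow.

augment #1: 9→4→8 bottleneck 3, total now 3
augment #2: 9→7→8 bottleneck 18, total now 21
augment #3: 9→2→6→8 bottleneck 8, total now 29
augment #4: 9→4→1→8 bottleneck 15, total now 44
augment #5: 9→2→6→0→8 bottleneck 6, total now 50
augment #6: 9→5→6→0→8 bottleneck 8, total now 58
augment #7: 9→5→3→4→1→8 bottleneck 6, total now 64
augment #8: 9→5→6→4→1→8 bottleneck 2, total now 66

Maximum flow value: 66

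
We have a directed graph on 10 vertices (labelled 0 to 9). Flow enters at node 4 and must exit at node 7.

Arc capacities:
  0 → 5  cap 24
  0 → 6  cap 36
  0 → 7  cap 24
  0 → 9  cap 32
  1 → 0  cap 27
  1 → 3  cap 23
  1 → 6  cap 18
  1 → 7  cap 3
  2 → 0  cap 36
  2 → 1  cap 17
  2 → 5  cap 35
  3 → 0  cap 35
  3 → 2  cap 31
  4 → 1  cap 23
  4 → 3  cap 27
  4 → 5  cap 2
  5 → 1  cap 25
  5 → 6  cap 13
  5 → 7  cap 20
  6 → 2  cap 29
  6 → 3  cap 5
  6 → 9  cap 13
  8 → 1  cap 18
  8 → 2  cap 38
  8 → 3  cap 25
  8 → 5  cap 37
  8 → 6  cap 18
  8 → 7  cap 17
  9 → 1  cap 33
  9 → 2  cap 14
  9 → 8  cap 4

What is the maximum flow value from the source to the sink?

Maximum flow value: 51

augment #1: 4→1→7 bottleneck 3, total now 3
augment #2: 4→5→7 bottleneck 2, total now 5
augment #3: 4→1→0→7 bottleneck 20, total now 25
augment #4: 4→3→0→7 bottleneck 4, total now 29
augment #5: 4→3→0→5→7 bottleneck 18, total now 47
augment #6: 4→3→0→9→8→7 bottleneck 4, total now 51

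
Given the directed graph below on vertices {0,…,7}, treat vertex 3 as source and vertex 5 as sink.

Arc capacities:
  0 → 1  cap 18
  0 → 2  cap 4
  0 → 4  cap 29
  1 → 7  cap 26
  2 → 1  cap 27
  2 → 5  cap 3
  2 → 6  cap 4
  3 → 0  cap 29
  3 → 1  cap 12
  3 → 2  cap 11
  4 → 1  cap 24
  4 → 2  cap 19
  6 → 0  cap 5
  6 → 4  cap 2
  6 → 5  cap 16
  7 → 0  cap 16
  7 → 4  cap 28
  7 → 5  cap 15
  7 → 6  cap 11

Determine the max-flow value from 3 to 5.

Maximum flow value: 33

augment #1: 3→2→5 bottleneck 3, total now 3
augment #2: 3→1→7→5 bottleneck 12, total now 15
augment #3: 3→2→6→5 bottleneck 4, total now 19
augment #4: 3→0→1→7→5 bottleneck 3, total now 22
augment #5: 3→0→1→7→6→5 bottleneck 11, total now 33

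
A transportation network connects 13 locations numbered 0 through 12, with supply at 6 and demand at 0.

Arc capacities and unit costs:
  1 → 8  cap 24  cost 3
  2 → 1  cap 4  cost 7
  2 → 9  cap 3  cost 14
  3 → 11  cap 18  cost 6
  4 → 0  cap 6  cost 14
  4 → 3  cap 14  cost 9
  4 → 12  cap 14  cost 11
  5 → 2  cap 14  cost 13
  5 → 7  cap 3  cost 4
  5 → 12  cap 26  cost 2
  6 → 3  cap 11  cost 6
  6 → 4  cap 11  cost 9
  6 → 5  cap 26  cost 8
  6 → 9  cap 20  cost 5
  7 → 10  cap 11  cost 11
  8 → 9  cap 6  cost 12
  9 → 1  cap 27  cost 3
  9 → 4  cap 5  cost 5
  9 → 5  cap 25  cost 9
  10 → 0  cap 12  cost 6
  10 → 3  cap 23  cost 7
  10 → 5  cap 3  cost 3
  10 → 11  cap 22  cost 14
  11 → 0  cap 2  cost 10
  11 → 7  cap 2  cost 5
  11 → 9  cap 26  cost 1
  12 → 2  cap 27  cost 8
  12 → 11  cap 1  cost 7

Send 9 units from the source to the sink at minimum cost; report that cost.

shortest-cost path #1: 6→3→11→0 push 2 @ unit cost 22 (adds 44)
shortest-cost path #2: 6→4→0 push 6 @ unit cost 23 (adds 138)
shortest-cost path #3: 6→5→7→10→0 push 1 @ unit cost 29 (adds 29)
total cost = 211

Minimum cost for 9 units: 211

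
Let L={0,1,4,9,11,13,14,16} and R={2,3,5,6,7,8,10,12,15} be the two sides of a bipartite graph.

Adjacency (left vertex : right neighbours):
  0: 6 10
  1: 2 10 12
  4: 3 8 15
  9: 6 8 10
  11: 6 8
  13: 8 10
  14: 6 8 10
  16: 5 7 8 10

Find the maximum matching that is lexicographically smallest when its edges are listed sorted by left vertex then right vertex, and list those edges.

|M| = 6 (so the lex-smallest maximum matching has 6 edges)
process left vertices in ascending order; for each, take the smallest-labelled available neighbour that still permits 6 edges overall, or leave it unmatched if none does
lex-smallest matching: {0-6, 1-2, 4-3, 9-8, 13-10, 16-5}

Lex-smallest maximum matching: {(0,6), (1,2), (4,3), (9,8), (13,10), (16,5)}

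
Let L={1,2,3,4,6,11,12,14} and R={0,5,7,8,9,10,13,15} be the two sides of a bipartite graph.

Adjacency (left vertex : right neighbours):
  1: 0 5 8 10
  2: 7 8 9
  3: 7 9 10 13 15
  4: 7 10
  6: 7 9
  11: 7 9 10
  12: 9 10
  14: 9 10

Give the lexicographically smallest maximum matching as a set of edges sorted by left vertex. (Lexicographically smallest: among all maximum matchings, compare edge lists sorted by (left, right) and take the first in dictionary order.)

Lex-smallest maximum matching: {(1,0), (2,8), (3,13), (4,7), (6,9), (11,10)}

|M| = 6 (so the lex-smallest maximum matching has 6 edges)
process left vertices in ascending order; for each, take the smallest-labelled available neighbour that still permits 6 edges overall, or leave it unmatched if none does
lex-smallest matching: {1-0, 2-8, 3-13, 4-7, 6-9, 11-10}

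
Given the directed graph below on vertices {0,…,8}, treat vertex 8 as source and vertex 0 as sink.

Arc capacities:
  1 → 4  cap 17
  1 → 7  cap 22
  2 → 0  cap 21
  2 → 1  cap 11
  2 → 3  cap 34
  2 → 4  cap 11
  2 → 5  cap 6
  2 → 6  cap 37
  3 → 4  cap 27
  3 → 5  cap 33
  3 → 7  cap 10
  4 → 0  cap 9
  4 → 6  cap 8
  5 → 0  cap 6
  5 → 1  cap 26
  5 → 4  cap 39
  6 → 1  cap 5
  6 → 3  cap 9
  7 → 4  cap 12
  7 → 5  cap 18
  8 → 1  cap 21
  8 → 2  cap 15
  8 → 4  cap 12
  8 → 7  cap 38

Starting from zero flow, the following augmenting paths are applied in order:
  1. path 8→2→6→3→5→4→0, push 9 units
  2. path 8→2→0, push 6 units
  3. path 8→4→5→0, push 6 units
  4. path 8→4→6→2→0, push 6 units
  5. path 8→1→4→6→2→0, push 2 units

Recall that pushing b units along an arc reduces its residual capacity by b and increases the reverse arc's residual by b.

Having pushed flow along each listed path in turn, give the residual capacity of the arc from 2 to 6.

Residual capacity of (2,6): 36

after path 1 (8→2→6→3→5→4→0, push 9): res(2,6)=28
after path 2 (8→2→0, push 6): res(2,6)=28
after path 3 (8→4→5→0, push 6): res(2,6)=28
after path 4 (8→4→6→2→0, push 6): res(2,6)=34
after path 5 (8→1→4→6→2→0, push 2): res(2,6)=36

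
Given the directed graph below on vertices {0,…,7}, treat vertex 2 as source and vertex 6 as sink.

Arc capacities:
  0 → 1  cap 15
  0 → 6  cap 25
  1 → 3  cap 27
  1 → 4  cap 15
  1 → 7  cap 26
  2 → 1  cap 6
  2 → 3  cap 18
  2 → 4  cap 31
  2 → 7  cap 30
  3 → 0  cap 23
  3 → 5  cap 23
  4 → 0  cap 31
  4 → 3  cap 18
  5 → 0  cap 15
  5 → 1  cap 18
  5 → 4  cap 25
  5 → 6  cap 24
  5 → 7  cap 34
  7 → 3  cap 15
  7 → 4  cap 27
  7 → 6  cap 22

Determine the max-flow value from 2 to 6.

augment #1: 2→7→6 bottleneck 22, total now 22
augment #2: 2→3→0→6 bottleneck 18, total now 40
augment #3: 2→4→0→6 bottleneck 7, total now 47
augment #4: 2→1→3→5→6 bottleneck 6, total now 53
augment #5: 2→4→3→5→6 bottleneck 17, total now 70

Maximum flow value: 70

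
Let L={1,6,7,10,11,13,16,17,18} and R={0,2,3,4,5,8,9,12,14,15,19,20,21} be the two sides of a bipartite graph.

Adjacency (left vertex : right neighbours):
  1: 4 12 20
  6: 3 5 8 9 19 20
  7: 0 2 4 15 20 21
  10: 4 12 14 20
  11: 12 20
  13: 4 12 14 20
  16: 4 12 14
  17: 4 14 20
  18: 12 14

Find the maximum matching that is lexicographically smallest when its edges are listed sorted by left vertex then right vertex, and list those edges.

|M| = 6 (so the lex-smallest maximum matching has 6 edges)
process left vertices in ascending order; for each, take the smallest-labelled available neighbour that still permits 6 edges overall, or leave it unmatched if none does
lex-smallest matching: {1-4, 6-3, 7-0, 10-12, 11-20, 13-14}

Lex-smallest maximum matching: {(1,4), (6,3), (7,0), (10,12), (11,20), (13,14)}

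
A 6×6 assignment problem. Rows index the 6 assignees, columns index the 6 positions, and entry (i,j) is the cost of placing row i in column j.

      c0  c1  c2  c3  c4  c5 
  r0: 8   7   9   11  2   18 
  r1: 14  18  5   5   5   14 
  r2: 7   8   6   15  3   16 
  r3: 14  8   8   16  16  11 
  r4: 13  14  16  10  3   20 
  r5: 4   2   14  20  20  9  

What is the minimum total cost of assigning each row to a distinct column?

Minimum assignment cost: 35

optimal assignment: row0→col0 (cost 8), row1→col3 (cost 5), row2→col2 (cost 6), row3→col5 (cost 11), row4→col4 (cost 3), row5→col1 (cost 2)
total = 8 + 5 + 6 + 11 + 3 + 2 = 35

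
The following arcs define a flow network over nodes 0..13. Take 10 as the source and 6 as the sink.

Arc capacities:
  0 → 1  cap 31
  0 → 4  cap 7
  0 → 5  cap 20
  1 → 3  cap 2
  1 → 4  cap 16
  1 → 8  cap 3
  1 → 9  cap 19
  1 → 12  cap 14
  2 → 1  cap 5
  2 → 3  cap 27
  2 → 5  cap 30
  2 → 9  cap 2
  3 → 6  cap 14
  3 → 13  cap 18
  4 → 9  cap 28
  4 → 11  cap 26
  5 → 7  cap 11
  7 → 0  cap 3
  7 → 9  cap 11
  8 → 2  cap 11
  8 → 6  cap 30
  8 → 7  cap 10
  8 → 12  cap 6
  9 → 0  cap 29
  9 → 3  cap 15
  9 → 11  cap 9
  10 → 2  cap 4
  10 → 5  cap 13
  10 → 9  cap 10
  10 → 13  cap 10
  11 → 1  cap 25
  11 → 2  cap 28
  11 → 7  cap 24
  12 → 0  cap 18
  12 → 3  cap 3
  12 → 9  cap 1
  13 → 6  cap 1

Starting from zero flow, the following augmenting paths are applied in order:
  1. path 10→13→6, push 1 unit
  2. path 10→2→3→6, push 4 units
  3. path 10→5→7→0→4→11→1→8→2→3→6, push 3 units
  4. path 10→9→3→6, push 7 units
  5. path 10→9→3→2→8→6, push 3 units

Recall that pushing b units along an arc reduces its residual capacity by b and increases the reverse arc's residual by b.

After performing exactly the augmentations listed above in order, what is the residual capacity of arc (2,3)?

after path 1 (10→13→6, push 1): res(2,3)=27
after path 2 (10→2→3→6, push 4): res(2,3)=23
after path 3 (10→5→7→0→4→11→1→8→2→3→6, push 3): res(2,3)=20
after path 4 (10→9→3→6, push 7): res(2,3)=20
after path 5 (10→9→3→2→8→6, push 3): res(2,3)=23

Residual capacity of (2,3): 23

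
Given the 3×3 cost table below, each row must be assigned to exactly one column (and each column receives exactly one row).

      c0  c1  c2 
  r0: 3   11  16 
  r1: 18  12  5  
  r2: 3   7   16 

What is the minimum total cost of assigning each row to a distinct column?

optimal assignment: row0→col0 (cost 3), row1→col2 (cost 5), row2→col1 (cost 7)
total = 3 + 5 + 7 = 15

Minimum assignment cost: 15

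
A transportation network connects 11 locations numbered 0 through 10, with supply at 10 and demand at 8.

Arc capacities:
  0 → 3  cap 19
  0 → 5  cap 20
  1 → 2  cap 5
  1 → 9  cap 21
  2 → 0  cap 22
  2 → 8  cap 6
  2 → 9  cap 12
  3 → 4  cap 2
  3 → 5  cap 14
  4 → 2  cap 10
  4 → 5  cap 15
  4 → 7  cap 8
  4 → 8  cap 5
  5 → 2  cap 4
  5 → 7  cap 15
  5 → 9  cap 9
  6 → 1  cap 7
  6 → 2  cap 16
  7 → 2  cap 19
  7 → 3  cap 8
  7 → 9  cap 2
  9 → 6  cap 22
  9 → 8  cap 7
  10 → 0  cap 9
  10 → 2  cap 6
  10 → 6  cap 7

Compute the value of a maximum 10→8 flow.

Maximum flow value: 15

augment #1: 10→2→8 bottleneck 6, total now 6
augment #2: 10→0→3→4→8 bottleneck 2, total now 8
augment #3: 10→0→5→9→8 bottleneck 7, total now 15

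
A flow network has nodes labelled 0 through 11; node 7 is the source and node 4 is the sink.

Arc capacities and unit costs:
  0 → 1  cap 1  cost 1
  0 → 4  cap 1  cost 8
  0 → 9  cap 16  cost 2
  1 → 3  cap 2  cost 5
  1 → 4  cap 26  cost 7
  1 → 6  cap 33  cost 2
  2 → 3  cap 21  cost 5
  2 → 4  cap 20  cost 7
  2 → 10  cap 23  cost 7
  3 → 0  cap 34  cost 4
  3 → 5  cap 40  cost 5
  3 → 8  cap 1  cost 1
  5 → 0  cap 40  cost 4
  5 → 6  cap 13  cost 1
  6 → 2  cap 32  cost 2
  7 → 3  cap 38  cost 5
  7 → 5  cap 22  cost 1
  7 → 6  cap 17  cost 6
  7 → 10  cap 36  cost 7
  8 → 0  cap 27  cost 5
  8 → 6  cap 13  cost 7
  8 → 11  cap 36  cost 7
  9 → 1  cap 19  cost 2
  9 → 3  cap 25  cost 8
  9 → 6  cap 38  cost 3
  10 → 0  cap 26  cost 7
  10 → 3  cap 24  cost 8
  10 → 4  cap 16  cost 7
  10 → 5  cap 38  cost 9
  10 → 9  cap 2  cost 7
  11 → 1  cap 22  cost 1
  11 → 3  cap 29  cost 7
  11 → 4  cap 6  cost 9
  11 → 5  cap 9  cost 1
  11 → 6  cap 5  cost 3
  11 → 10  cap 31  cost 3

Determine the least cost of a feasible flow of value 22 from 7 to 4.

Minimum cost for 22 units: 267

shortest-cost path #1: 7→5→6→2→4 push 13 @ unit cost 11 (adds 143)
shortest-cost path #2: 7→5→0→4 push 1 @ unit cost 13 (adds 13)
shortest-cost path #3: 7→5→0→1→4 push 1 @ unit cost 13 (adds 13)
shortest-cost path #4: 7→10→4 push 7 @ unit cost 14 (adds 98)
total cost = 267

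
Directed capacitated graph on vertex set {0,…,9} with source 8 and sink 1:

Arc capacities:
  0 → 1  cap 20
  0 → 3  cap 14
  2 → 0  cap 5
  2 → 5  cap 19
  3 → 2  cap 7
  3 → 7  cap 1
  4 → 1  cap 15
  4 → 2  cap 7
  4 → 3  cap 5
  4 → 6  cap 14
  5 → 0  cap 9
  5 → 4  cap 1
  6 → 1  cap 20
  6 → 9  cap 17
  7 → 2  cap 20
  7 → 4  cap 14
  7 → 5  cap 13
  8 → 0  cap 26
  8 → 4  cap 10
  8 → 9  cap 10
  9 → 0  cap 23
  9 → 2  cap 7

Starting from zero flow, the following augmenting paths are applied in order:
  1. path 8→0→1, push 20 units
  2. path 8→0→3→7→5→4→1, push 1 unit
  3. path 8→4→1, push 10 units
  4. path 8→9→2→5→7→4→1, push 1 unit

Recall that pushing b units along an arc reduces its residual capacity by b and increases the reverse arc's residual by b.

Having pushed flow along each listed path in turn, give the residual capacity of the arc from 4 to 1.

Residual capacity of (4,1): 3

after path 1 (8→0→1, push 20): res(4,1)=15
after path 2 (8→0→3→7→5→4→1, push 1): res(4,1)=14
after path 3 (8→4→1, push 10): res(4,1)=4
after path 4 (8→9→2→5→7→4→1, push 1): res(4,1)=3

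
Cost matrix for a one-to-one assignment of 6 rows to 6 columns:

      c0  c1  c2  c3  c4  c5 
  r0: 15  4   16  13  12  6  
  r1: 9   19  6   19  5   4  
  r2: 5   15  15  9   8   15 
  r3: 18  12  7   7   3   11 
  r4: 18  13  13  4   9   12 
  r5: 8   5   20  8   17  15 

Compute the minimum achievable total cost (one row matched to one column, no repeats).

optimal assignment: row0→col5 (cost 6), row1→col2 (cost 6), row2→col0 (cost 5), row3→col4 (cost 3), row4→col3 (cost 4), row5→col1 (cost 5)
total = 6 + 6 + 5 + 3 + 4 + 5 = 29

Minimum assignment cost: 29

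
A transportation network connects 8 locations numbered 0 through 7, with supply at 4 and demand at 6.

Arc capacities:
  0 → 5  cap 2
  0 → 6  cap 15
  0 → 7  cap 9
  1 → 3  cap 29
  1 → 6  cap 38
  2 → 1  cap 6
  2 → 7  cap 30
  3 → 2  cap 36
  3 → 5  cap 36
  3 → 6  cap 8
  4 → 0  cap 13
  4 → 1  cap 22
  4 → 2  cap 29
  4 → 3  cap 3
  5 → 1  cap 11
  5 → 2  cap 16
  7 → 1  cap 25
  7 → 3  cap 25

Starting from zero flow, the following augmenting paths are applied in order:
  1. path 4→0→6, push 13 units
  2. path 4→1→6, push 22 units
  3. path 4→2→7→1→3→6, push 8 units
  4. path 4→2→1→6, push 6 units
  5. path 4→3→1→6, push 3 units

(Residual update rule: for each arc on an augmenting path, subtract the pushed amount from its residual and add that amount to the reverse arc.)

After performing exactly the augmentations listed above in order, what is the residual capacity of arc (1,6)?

after path 1 (4→0→6, push 13): res(1,6)=38
after path 2 (4→1→6, push 22): res(1,6)=16
after path 3 (4→2→7→1→3→6, push 8): res(1,6)=16
after path 4 (4→2→1→6, push 6): res(1,6)=10
after path 5 (4→3→1→6, push 3): res(1,6)=7

Residual capacity of (1,6): 7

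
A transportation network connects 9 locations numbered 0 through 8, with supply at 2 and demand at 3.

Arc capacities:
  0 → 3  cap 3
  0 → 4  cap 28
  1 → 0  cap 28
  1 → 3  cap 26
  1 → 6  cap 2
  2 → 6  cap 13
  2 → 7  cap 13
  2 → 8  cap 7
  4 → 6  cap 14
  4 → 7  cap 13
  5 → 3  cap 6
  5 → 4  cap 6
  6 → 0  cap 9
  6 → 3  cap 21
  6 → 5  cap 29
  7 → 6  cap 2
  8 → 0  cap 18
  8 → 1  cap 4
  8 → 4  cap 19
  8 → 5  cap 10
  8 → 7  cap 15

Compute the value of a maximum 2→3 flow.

augment #1: 2→6→3 bottleneck 13, total now 13
augment #2: 2→7→6→3 bottleneck 2, total now 15
augment #3: 2→8→0→3 bottleneck 3, total now 18
augment #4: 2→8→1→3 bottleneck 4, total now 22

Maximum flow value: 22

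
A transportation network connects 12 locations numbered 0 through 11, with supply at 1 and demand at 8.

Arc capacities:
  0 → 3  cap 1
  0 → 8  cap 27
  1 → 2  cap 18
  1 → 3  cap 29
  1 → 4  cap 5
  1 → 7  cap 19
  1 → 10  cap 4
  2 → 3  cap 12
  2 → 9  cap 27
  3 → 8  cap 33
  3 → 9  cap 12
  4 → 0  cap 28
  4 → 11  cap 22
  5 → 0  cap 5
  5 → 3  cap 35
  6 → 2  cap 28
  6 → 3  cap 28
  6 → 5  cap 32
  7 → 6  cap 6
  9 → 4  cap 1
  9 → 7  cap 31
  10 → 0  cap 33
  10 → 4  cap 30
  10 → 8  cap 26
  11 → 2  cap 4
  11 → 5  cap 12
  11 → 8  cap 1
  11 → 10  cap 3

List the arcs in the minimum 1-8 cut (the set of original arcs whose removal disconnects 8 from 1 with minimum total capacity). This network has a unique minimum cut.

Min-cut arcs: {(1,4), (1,10), (3,8), (5,0), (9,4)} (total capacity 48)

augment #1: 1→3→8 push 29
augment #2: 1→10→8 push 4
augment #3: 1→2→3→8 push 4
augment #4: 1→4→0→8 push 5
augment #5: 1→2→9→4→0→8 push 1
augment #6: 1→7→6→5→0→8 push 5
max flow = 48; residual-reachable set from 1 gives S-side
cut edges (S→T): {(1,4), (1,10), (3,8), (5,0), (9,4)} total cap 48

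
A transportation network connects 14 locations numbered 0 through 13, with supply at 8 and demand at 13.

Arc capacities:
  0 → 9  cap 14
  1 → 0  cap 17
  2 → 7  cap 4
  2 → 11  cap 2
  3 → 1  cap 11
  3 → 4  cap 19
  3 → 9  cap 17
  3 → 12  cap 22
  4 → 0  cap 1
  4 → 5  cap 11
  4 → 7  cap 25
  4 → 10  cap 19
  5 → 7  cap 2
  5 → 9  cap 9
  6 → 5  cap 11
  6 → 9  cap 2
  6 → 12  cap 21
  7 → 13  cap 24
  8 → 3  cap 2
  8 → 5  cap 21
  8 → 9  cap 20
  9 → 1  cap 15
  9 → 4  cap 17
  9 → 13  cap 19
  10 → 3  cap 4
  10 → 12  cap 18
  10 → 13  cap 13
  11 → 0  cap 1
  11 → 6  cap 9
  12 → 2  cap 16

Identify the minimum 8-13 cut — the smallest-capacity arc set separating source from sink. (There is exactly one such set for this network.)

Min-cut arcs: {(5,7), (5,9), (8,3), (8,9)} (total capacity 33)

augment #1: 8→9→13 push 19
augment #2: 8→5→7→13 push 2
augment #3: 8→3→4→7→13 push 2
augment #4: 8→9→4→7→13 push 1
augment #5: 8→5→9→4→7→13 push 9
max flow = 33; residual-reachable set from 8 gives S-side
cut edges (S→T): {(5,7), (5,9), (8,3), (8,9)} total cap 33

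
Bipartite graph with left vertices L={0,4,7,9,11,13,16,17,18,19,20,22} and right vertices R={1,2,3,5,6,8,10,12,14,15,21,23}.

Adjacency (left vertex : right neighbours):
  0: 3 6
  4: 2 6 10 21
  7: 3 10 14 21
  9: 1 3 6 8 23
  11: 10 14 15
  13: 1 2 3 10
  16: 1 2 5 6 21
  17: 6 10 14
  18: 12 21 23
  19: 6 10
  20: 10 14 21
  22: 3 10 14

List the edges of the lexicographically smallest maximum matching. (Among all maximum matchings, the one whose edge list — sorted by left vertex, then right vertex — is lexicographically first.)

|M| = 11 (so the lex-smallest maximum matching has 11 edges)
process left vertices in ascending order; for each, take the smallest-labelled available neighbour that still permits 11 edges overall, or leave it unmatched if none does
lex-smallest matching: {0-3, 4-2, 7-10, 9-8, 11-15, 13-1, 16-5, 17-6, 18-12, 20-21, 22-14}

Lex-smallest maximum matching: {(0,3), (4,2), (7,10), (9,8), (11,15), (13,1), (16,5), (17,6), (18,12), (20,21), (22,14)}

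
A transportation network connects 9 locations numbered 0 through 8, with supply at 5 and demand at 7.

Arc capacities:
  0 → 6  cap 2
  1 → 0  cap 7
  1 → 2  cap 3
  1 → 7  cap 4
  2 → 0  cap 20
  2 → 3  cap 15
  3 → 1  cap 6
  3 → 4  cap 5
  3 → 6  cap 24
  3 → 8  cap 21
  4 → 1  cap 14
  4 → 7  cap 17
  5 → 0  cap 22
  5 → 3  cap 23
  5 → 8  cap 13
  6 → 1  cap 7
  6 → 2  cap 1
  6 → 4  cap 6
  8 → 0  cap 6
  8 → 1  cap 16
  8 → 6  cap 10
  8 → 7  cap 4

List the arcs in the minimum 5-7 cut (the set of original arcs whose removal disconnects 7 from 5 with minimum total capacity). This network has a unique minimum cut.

augment #1: 5→8→7 push 4
augment #2: 5→3→1→7 push 4
augment #3: 5→3→4→7 push 5
augment #4: 5→0→6→4→7 push 2
augment #5: 5→3→6→4→7 push 4
max flow = 19; residual-reachable set from 5 gives S-side
cut edges (S→T): {(1,7), (3,4), (6,4), (8,7)} total cap 19

Min-cut arcs: {(1,7), (3,4), (6,4), (8,7)} (total capacity 19)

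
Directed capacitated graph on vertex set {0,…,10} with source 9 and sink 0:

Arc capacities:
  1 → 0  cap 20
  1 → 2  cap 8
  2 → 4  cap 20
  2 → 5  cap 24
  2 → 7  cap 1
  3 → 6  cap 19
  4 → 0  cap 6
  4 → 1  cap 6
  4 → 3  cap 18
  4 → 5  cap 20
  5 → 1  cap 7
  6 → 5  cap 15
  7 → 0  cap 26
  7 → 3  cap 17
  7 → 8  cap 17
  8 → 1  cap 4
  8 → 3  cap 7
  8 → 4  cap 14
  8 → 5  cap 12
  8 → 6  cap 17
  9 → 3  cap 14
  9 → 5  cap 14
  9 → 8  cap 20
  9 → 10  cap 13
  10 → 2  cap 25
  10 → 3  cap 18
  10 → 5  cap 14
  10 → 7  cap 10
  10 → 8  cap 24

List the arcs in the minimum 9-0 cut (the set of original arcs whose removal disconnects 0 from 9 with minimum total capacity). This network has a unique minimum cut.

Min-cut arcs: {(2,7), (4,0), (4,1), (5,1), (8,1), (10,7)} (total capacity 34)

augment #1: 9→5→1→0 push 7
augment #2: 9→8→1→0 push 4
augment #3: 9→8→4→0 push 6
augment #4: 9→10→7→0 push 10
augment #5: 9→8→4→1→0 push 6
augment #6: 9→10→2→7→0 push 1
max flow = 34; residual-reachable set from 9 gives S-side
cut edges (S→T): {(2,7), (4,0), (4,1), (5,1), (8,1), (10,7)} total cap 34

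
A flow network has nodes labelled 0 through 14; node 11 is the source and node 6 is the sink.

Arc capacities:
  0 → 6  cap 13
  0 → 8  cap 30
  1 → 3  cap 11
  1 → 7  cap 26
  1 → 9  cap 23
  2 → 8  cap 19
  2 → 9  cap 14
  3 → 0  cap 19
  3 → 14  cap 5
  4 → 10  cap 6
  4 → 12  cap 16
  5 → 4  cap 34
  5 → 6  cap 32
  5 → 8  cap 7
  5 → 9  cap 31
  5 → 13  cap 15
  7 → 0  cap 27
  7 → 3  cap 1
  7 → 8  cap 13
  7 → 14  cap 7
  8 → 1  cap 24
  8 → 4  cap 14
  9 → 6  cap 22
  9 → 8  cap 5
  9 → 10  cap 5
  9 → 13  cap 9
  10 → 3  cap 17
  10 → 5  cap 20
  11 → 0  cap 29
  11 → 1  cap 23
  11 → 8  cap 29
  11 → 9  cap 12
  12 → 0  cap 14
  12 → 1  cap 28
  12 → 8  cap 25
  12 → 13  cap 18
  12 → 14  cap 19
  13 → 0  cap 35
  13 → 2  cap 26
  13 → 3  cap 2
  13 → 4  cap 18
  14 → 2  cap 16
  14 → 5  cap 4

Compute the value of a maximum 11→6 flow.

Maximum flow value: 50

augment #1: 11→0→6 bottleneck 13, total now 13
augment #2: 11→9→6 bottleneck 12, total now 25
augment #3: 11→1→9→6 bottleneck 10, total now 35
augment #4: 11→1→3→14→5→6 bottleneck 4, total now 39
augment #5: 11→1→9→10→5→6 bottleneck 5, total now 44
augment #6: 11→8→4→10→5→6 bottleneck 6, total now 50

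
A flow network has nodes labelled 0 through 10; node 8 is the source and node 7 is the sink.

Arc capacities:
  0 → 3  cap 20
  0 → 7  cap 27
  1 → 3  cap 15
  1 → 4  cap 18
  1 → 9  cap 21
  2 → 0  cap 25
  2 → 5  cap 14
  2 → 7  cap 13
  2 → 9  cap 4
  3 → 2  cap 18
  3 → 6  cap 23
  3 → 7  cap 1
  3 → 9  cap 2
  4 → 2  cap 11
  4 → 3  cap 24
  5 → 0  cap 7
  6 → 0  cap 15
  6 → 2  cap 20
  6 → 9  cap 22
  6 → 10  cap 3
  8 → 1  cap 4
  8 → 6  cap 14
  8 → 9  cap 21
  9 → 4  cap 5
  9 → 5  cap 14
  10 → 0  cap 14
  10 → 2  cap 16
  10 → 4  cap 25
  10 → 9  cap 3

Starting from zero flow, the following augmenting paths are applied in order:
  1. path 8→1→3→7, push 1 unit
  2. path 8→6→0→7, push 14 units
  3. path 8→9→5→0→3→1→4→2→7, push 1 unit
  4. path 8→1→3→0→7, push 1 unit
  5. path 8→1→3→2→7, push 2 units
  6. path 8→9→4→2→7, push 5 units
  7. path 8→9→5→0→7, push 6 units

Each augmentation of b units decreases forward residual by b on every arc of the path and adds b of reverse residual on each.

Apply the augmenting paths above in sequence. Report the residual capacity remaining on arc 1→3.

Residual capacity of (1,3): 12

after path 1 (8→1→3→7, push 1): res(1,3)=14
after path 2 (8→6→0→7, push 14): res(1,3)=14
after path 3 (8→9→5→0→3→1→4→2→7, push 1): res(1,3)=15
after path 4 (8→1→3→0→7, push 1): res(1,3)=14
after path 5 (8→1→3→2→7, push 2): res(1,3)=12
after path 6 (8→9→4→2→7, push 5): res(1,3)=12
after path 7 (8→9→5→0→7, push 6): res(1,3)=12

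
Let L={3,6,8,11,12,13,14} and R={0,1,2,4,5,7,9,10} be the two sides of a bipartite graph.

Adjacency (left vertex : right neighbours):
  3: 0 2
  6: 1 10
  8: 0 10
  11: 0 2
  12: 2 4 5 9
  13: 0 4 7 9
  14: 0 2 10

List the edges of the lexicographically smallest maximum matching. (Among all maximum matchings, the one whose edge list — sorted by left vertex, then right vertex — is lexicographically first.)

|M| = 6 (so the lex-smallest maximum matching has 6 edges)
process left vertices in ascending order; for each, take the smallest-labelled available neighbour that still permits 6 edges overall, or leave it unmatched if none does
lex-smallest matching: {3-0, 6-1, 8-10, 11-2, 12-4, 13-7}

Lex-smallest maximum matching: {(3,0), (6,1), (8,10), (11,2), (12,4), (13,7)}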